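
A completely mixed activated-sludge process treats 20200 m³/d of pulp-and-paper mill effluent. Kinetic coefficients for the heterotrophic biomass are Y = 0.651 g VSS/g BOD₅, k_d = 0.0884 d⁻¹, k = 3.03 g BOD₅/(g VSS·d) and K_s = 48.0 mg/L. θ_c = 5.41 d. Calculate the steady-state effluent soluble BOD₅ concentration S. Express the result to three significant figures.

S ≈ 7.72 mg/L

Effluent substrate depends only on kinetics and SRT: S = K_s(1 + k_d θ_c) / [θ_c(Yk − k_d) − 1] = 48.0 × (1 + 0.0884 × 5.41) / [5.41 × (0.651 × 3.03 − 0.0884) − 1] = 70.96 / 9.193 = 7.718 mg/L.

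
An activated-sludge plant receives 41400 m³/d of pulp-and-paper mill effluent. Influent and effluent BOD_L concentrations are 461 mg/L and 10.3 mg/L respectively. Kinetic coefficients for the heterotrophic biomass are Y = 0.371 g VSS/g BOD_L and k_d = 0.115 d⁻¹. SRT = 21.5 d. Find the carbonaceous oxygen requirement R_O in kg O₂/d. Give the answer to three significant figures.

R_O ≈ 15800 kg O₂/d

The observed yield is Y_obs = Y/(1 + k_d·θ_c) = 0.371 / (1 + 0.115 × 21.5) = 0.371 / 3.473 = 0.1068 g VSS per g BOD_L removed.
Mass of BOD_L removed per day: Q(S₀ − S) = 41400 × 450.7 g/m³ = 18659 kg/d.
P_X = Y_obs·Q·(S₀ − S) = 0.1068 × 18659 = 1994 kg VSS/d.
R_O = Q·ΔS − 1.42 P_X = 18659 − 2831 = 15828 kg O₂/d.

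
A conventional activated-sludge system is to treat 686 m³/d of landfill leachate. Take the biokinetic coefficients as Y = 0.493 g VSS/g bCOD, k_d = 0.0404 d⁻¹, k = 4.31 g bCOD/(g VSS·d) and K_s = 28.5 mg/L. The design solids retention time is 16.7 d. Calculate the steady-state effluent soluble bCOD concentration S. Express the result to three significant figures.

S ≈ 1.41 mg/L

Effluent substrate depends only on kinetics and SRT: S = K_s(1 + k_d θ_c) / [θ_c(Yk − k_d) − 1] = 28.5 × (1 + 0.0404 × 16.7) / [16.7 × (0.493 × 4.31 − 0.0404) − 1] = 47.73 / 33.81 = 1.412 mg/L.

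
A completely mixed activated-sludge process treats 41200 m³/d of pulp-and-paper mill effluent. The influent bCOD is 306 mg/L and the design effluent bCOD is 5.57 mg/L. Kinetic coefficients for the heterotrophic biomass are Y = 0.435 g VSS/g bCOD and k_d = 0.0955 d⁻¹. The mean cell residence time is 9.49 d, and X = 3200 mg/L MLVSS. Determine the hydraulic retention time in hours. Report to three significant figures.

τ ≈ 4.88 h

Steady-state biomass mass balance: V·X·(1 + k_d·θ_c) = Y·Q·(S₀ − S)·θ_c, so V = 0.435 × 41200 × (306 − 5.57) × 9.49 / [3200 × (1 + 0.0955 × 9.49)] = 5.11×10^7 / 6100 = 8376 m³.
τ = V/Q = 8376/41200 = 0.2033 d, or 4.879 h.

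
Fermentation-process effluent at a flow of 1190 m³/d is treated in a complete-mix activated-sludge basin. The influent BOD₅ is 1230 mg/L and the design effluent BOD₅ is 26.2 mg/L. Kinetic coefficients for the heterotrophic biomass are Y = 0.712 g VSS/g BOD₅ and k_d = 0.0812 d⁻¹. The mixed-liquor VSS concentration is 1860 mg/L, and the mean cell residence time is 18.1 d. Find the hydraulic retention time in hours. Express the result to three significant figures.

From the SRT design equation V = Y Q (S₀−S) θ_c / [X (1 + k_d θ_c)] = 0.712 × 1190 × (1230 − 26.2) × 18.1 / [1860 × (1 + 0.0812 × 18.1)] = 1.85×10^7 / 4594 = 4019 m³.
HRT = V/Q = 4019 m³ / 1190 m³·d⁻¹ = 3.377 d × 24 = 81.05 h.

τ ≈ 81.1 h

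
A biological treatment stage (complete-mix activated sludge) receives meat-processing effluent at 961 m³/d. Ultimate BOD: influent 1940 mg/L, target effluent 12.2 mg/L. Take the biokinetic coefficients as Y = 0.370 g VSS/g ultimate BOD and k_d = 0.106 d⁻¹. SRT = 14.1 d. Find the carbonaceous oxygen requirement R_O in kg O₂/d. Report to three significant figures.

R_O ≈ 1460 kg O₂/d

Y_obs = Y / (1 + k_d θ_c) = 0.370 / (1 + 0.106 × 14.1) = 0.370 / 2.495 = 0.1483.
ΔS = 1940 − 12.2 = 1928 mg/L, so the substrate removal rate is 961 × 1928/1000 = 1853 kg ultimate BOD/d.
P_X = Y_obs·Q·(S₀ − S) = 0.1483 × 1853 = 274.8 kg VSS/d.
R_O = Q·(S₀ − S) − 1.42·P_X = 1853 − 1.42 × 274.8 = 1462 kg O₂/d.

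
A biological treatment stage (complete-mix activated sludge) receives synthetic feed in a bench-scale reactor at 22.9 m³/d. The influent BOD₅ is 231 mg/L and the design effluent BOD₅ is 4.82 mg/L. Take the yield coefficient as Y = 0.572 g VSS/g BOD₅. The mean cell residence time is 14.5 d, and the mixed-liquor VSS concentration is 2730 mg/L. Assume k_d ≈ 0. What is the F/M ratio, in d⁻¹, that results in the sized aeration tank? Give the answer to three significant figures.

V·X = Y·Q·ΔS·θ_c gives V = 0.572 × 22.9 × (231 − 4.82) × 14.5 / 2730 = 15.74 m³.
F/M = applied load / biomass = Q·S₀/(V·X) = 22.9 × 231 / (15.74 × 2730) = 0.1231 d⁻¹.

F/M ≈ 0.123 d⁻¹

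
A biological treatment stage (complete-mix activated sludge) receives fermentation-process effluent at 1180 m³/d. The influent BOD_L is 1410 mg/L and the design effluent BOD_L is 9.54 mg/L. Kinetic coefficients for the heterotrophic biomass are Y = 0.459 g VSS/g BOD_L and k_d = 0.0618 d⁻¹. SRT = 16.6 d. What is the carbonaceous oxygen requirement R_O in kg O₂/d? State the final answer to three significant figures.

Correct the yield for decay: Y_obs = Y/(1 + k_d θ_c) = 0.459 / (1 + 0.0618 × 16.6) = 0.459 / 2.026 = 0.2266.
Q·(S₀ − S) = 1180 × (1410 − 9.54) × 10⁻³ = 1653 kg/d removed.
P_X = Y_obs·Q·(S₀ − S) = 0.2266 × 1653 = 374.4 kg VSS/d.
R_O = Q·(S₀ − S) − 1.42·P_X = 1653 − 1.42 × 374.4 = 1121 kg O₂/d.

R_O ≈ 1120 kg O₂/d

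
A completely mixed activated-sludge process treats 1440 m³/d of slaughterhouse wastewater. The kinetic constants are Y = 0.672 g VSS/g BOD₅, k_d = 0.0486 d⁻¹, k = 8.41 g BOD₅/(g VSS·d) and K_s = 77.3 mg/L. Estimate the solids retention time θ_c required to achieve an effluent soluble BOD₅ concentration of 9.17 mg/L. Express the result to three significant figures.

θ_c ≈ 1.82 d

Specific growth rate at S = 9.17 mg/L: μ = YkS/(K_s+S) = 0.672·8.41·9.17/(77.3+9.17) = 0.5993 d⁻¹.
1/θ_c = 0.5993 − 0.0486 = 0.5507 d⁻¹, so θ_c = 1.816 d.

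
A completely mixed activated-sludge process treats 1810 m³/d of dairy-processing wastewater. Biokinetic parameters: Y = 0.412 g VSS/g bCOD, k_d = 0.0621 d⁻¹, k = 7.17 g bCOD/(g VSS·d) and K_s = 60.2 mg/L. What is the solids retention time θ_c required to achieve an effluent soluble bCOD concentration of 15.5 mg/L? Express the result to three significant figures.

θ_c ≈ 1.84 d

At the target effluent, Y k S/(K_s+S) = 0.412×7.17×15.5/75.70 = 0.6049 d⁻¹.
1/θ_c = 0.6049 − 0.0621 = 0.5428 d⁻¹, so θ_c = 1.842 d.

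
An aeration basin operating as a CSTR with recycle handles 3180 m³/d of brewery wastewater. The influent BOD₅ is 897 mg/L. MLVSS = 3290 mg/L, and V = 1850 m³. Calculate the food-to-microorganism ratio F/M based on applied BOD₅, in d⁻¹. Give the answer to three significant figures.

Food-to-microorganism ratio F/M = Q S₀ / (V X) = 3180 × 897 / (1850 × 3290) = 0.4687 d⁻¹.

F/M ≈ 0.469 d⁻¹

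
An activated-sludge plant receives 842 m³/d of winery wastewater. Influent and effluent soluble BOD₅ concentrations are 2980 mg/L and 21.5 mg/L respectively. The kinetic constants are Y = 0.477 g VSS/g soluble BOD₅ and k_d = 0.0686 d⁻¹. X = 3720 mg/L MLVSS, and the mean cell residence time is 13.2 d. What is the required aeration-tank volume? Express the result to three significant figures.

V ≈ 2210 m³

From the SRT design equation V = Y Q (S₀−S) θ_c / [X (1 + k_d θ_c)] = 0.477 × 842 × (2980 − 21.5) × 13.2 / [3720 × (1 + 0.0686 × 13.2)] = 1.57×10^7 / 7089 = 2213 m³.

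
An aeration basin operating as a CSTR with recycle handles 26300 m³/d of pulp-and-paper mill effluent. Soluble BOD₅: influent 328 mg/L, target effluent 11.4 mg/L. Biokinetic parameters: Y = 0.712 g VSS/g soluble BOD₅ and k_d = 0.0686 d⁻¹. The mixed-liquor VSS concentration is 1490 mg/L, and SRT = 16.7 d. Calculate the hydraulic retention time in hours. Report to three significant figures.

From the SRT design equation V = Y Q (S₀−S) θ_c / [X (1 + k_d θ_c)] = 0.712 × 26300 × (328 − 11.4) × 16.7 / [1490 × (1 + 0.0686 × 16.7)] = 9.9×10^7 / 3197 = 30969 m³.
τ = V/Q = 30969/26300 = 1.178 d, or 28.26 h.

τ ≈ 28.3 h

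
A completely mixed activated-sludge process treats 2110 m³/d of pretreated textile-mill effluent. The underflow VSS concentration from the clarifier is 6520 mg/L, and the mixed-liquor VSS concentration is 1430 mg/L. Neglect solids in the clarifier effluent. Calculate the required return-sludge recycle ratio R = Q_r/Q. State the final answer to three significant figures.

Mass balance around the secondary clarifier (neglecting effluent solids): R = X / (X_r − X) = 1430 / (6520 − 1430) = 0.2809.

R ≈ 0.281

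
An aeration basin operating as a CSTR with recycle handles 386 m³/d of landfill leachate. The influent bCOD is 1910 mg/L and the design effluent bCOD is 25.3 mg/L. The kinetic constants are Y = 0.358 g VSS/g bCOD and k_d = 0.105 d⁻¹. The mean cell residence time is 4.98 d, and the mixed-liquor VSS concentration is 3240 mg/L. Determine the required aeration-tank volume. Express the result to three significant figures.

From the SRT design equation V = Y Q (S₀−S) θ_c / [X (1 + k_d θ_c)] = 0.358 × 386 × (1910 − 25.3) × 4.98 / [3240 × (1 + 0.105 × 4.98)] = 1.3×10^6 / 4934 = 262.9 m³.

V ≈ 263 m³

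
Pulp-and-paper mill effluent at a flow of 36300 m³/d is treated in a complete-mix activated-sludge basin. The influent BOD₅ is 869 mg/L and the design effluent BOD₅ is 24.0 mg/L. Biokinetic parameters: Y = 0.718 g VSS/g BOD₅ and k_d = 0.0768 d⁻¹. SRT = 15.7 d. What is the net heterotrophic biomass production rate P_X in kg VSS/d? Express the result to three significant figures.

P_X ≈ 9980 kg VSS/d

The observed yield is Y_obs = Y/(1 + k_d·θ_c) = 0.718 / (1 + 0.0768 × 15.7) = 0.718 / 2.206 = 0.3255 g VSS per g BOD₅ removed.
Mass of BOD₅ removed per day: Q(S₀ − S) = 36300 × 845.0 g/m³ = 30674 kg/d.
Biomass produced: P_X = Y_obs·Q·ΔS = 0.3255 × 30674 ≈ 9985 kg VSS/d.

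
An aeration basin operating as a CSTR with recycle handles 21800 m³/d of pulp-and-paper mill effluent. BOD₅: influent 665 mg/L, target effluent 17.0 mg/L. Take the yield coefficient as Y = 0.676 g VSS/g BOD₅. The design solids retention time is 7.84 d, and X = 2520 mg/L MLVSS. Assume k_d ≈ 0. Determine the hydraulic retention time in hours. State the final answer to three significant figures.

With k_d = 0 the design equation reduces to V = Y Q (S₀−S) θ_c / X = 0.676 × 21800 × (665 − 17.0) × 7.84 / 2520 = 29709 m³.
Hydraulic retention time τ = V/Q = 29709 / 21800 = 1.363 d = 32.71 h.

τ ≈ 32.7 h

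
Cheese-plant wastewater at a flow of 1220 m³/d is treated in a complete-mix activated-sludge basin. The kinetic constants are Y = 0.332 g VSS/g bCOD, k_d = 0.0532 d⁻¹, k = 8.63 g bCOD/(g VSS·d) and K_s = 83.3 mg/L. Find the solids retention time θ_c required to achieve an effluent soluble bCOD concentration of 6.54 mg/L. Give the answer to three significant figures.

θ_c ≈ 6.44 d

At the target effluent, Y k S/(K_s+S) = 0.332×8.63×6.54/89.84 = 0.2086 d⁻¹.
θ_c = 1/(μ − k_d) = 1/(0.2086 − 0.0532) = 1/0.1554 = 6.436 d.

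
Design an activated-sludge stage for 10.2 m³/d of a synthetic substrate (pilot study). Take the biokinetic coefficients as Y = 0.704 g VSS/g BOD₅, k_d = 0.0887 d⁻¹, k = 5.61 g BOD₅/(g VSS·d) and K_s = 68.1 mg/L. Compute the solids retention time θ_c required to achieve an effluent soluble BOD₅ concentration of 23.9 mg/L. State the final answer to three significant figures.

From 1/θ_c = Y·k·S/(K_s + S) − k_d: Y·k·S/(K_s+S) = 0.704 × 5.61 × 23.9 / (68.1 + 23.9) = 1.026 d⁻¹.
Then 1/θ_c = μ − k_d = 1.026 − 0.0887 = 0.9373 d⁻¹, giving θ_c = 1.067 d.

θ_c ≈ 1.07 d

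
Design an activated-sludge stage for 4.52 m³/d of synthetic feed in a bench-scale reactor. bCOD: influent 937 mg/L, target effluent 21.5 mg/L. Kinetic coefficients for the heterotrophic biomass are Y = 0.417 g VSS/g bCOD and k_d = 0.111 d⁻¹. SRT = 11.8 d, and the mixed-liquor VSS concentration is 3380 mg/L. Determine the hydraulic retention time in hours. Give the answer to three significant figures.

From the SRT design equation V = Y Q (S₀−S) θ_c / [X (1 + k_d θ_c)] = 0.417 × 4.52 × (937 − 21.5) × 11.8 / [3380 × (1 + 0.111 × 11.8)] = 2.04×10^4 / 7807 = 2.608 m³.
τ = V/Q = 2.608/4.52 = 0.5770 d, or 13.85 h.

τ ≈ 13.8 h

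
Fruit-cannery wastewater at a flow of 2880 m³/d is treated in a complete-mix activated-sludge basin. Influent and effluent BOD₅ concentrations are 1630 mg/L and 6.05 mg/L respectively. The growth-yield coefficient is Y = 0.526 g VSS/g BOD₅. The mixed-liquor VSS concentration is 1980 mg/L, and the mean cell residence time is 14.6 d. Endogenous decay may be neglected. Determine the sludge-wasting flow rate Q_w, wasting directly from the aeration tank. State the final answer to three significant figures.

V·X = Y·Q·ΔS·θ_c gives V = 0.526 × 2880 × (1630 − 6.05) × 14.6 / 1980 = 18140 m³.
For wasting at MLVSS concentration, Q_w = V/θ_c = 18140/14.6 = 1242 m³/d.

Q_w ≈ 1240 m³/d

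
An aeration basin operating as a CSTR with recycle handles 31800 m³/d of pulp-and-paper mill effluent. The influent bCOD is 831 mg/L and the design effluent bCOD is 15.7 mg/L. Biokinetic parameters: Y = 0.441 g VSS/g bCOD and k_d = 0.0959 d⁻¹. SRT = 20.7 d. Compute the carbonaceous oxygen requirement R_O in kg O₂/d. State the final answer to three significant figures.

Y_obs = Y / (1 + k_d θ_c) = 0.441 / (1 + 0.0959 × 20.7) = 0.441 / 2.985 = 0.1477.
Substrate removed = Q·(S₀ − S) = 31800 m³/d × (831 − 15.7) g/m³ = 2.59×10^7 g/d = 25927 kg/d.
P_X = Y_obs·Q·(S₀ − S) = 0.1477 × 25927 = 3830 kg VSS/d.
R_O = Q·ΔS − 1.42 P_X = 25927 − 5439 = 20488 kg O₂/d.

R_O ≈ 20500 kg O₂/d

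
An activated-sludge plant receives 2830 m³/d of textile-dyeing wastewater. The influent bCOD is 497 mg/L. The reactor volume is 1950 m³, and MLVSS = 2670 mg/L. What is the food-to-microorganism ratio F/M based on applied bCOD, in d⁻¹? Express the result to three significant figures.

Food-to-microorganism ratio F/M = Q S₀ / (V X) = 2830 × 497 / (1950 × 2670) = 0.2701 d⁻¹.

F/M ≈ 0.270 d⁻¹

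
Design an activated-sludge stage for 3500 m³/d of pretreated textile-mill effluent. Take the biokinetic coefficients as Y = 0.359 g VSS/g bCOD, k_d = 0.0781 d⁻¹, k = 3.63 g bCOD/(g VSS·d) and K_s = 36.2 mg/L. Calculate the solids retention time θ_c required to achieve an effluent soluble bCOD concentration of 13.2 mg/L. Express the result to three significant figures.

Specific growth rate at S = 13.2 mg/L: μ = YkS/(K_s+S) = 0.359·3.63·13.2/(36.2+13.2) = 0.3482 d⁻¹.
θ_c = 1/(μ − k_d) = 1/(0.3482 − 0.0781) = 1/0.2701 = 3.702 d.

θ_c ≈ 3.70 d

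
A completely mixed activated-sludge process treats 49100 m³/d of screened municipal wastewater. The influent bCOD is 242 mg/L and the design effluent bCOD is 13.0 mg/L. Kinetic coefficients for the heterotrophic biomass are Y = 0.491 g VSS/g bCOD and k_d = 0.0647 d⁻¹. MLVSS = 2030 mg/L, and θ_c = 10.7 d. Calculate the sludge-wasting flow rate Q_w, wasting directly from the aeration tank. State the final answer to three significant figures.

Q_w ≈ 1610 m³/d

Rearranging the biomass balance for a CMAS with decay, V = Y·Q·ΔS·θ_c / [X·(1+k_d θ_c)] = 0.491 × 49100 × (242 − 13.0) × 10.7 / [2030 × (1 + 0.0647 × 10.7)] = 5.91×10^7 / 3435 = 17195 m³.
With mixed-liquor wasting, θ_c = V/Q_w, so Q_w = V/θ_c = 17195/10.7 = 1607 m³/d.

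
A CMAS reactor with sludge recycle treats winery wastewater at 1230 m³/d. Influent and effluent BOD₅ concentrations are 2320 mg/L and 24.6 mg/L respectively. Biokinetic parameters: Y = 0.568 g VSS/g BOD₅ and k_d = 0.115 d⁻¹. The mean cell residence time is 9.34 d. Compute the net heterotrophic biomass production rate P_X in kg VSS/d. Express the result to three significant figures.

P_X ≈ 773 kg VSS/d

Correct the yield for decay: Y_obs = Y/(1 + k_d θ_c) = 0.568 / (1 + 0.115 × 9.34) = 0.568 / 2.074 = 0.2739.
Q·(S₀ − S) = 1230 × (2320 − 24.6) × 10⁻³ = 2823 kg/d removed.
P_X = Y_obs · Q(S₀ − S) = 0.2739 × 2823 = 773.2 kg VSS/d.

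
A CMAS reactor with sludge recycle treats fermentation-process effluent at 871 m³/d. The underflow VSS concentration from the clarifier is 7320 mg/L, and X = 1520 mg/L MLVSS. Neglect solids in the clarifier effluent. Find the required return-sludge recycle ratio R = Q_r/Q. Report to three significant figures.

R = Q_r/Q = X/(X_r − X) = 1520 / (7320 − 1520) = 0.2621.

R ≈ 0.262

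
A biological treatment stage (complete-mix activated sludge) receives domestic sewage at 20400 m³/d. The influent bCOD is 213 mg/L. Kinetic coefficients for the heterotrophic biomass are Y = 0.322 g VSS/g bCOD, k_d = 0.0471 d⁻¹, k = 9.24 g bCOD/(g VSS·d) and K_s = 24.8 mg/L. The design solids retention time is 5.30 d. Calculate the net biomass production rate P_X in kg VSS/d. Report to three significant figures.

Effluent substrate depends only on kinetics and SRT: S = K_s(1 + k_d θ_c) / [θ_c(Yk − k_d) − 1] = 24.8 × (1 + 0.0471 × 5.30) / [5.30 × (0.322 × 9.24 − 0.0471) − 1] = 30.99 / 14.52 = 2.134 mg/L.
Correct the yield for decay: Y_obs = Y/(1 + k_d θ_c) = 0.322 / (1 + 0.0471 × 5.30) = 0.322 / 1.250 = 0.2577.
Q·(S₀ − S) = 20400 × (213 − 2.13) × 10⁻³ = 4302 kg/d removed.
Biomass produced: P_X = Y_obs·Q·ΔS = 0.2577 × 4302 ≈ 1108 kg VSS/d.

P_X ≈ 1110 kg VSS/d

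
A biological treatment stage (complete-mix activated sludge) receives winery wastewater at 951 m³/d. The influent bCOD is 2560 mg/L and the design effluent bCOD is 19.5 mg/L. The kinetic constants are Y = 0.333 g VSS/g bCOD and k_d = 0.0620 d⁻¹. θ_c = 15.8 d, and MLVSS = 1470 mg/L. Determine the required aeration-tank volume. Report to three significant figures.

Steady-state biomass mass balance: V·X·(1 + k_d·θ_c) = Y·Q·(S₀ − S)·θ_c, so V = 0.333 × 951 × (2560 − 19.5) × 15.8 / [1470 × (1 + 0.0620 × 15.8)] = 1.27×10^7 / 2910 = 4368 m³.

V ≈ 4370 m³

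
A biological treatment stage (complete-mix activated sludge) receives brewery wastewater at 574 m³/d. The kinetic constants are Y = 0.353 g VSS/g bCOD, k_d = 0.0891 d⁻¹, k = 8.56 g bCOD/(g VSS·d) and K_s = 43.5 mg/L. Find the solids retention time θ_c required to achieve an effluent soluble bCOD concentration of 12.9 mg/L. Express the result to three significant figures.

Specific growth rate at S = 12.9 mg/L: μ = YkS/(K_s+S) = 0.353·8.56·12.9/(43.5+12.9) = 0.6911 d⁻¹.
Then 1/θ_c = μ − k_d = 0.6911 − 0.0891 = 0.6020 d⁻¹, giving θ_c = 1.661 d.

θ_c ≈ 1.66 d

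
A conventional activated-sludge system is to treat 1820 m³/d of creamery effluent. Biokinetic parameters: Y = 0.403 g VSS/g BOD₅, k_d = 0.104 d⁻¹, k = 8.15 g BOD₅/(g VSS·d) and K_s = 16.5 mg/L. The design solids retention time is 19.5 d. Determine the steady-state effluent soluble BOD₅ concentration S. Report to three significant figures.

S ≈ 0.819 mg/L

Effluent substrate depends only on kinetics and SRT: S = K_s(1 + k_d θ_c) / [θ_c(Yk − k_d) − 1] = 16.5 × (1 + 0.104 × 19.5) / [19.5 × (0.403 × 8.15 − 0.104) − 1] = 49.96 / 61.02 = 0.8188 mg/L.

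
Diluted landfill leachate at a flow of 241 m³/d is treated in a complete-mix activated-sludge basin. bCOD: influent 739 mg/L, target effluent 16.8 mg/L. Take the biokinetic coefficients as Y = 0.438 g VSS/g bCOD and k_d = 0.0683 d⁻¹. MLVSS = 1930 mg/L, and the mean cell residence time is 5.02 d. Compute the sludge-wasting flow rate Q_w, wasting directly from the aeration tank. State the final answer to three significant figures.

Q_w ≈ 29.4 m³/d

Rearranging the biomass balance for a CMAS with decay, V = Y·Q·ΔS·θ_c / [X·(1+k_d θ_c)] = 0.438 × 241 × (739 − 16.8) × 5.02 / [1930 × (1 + 0.0683 × 5.02)] = 3.83×10^5 / 2592 = 147.7 m³.
Wasting from the aeration tank: Q_w = V / θ_c = 147.7 / 5.02 = 29.41 m³/d.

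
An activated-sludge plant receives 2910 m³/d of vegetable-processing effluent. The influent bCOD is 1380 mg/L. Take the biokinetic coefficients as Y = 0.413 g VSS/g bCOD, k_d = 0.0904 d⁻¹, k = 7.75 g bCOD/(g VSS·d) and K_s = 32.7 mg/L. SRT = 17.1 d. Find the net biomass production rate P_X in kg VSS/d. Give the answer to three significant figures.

P_X ≈ 651 kg VSS/d

From the Monod/SRT balance for a CMAS, S = K_s·(1+k_d θ_c)/[θ_c·(Y k − k_d) − 1] = 32.7 × (1 + 0.0904 × 17.1) / [17.1 × (0.413 × 7.75 − 0.0904) − 1] = 83.25 / 52.19 = 1.595 mg/L.
Observed yield with endogenous decay: Y_obs = Y / (1 + k_d·θ_c) = 0.413 / (1 + 0.0904 × 17.1) = 0.413 / 2.546 = 0.1622 g VSS/g bCOD.
ΔS = 1380 − 1.60 = 1378 mg/L, so the substrate removal rate is 2910 × 1378/1000 = 4011 kg bCOD/d.
P_X = Y_obs · Q(S₀ − S) = 0.1622 × 4011 = 650.7 kg VSS/d.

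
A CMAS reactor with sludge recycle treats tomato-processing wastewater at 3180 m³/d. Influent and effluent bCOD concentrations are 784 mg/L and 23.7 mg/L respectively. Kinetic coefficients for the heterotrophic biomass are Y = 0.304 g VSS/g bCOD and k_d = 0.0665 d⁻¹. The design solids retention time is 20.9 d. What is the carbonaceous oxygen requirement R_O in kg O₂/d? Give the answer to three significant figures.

The observed yield is Y_obs = Y/(1 + k_d·θ_c) = 0.304 / (1 + 0.0665 × 20.9) = 0.304 / 2.390 = 0.1272 g VSS per g bCOD removed.
Substrate removed = Q·(S₀ − S) = 3180 m³/d × (784 − 23.7) g/m³ = 2.42×10^6 g/d = 2418 kg/d.
P_X = Y_obs·Q·(S₀ − S) = 0.1272 × 2418 = 307.5 kg VSS/d.
R_O = Q·ΔS − 1.42 P_X = 2418 − 436.7 = 1981 kg O₂/d.

R_O ≈ 1980 kg O₂/d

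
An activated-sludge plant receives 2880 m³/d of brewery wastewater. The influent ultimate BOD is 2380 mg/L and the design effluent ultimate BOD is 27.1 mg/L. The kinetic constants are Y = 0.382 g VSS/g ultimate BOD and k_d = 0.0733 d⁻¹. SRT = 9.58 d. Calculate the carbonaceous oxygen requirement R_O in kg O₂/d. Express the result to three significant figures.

The observed yield is Y_obs = Y/(1 + k_d·θ_c) = 0.382 / (1 + 0.0733 × 9.58) = 0.382 / 1.702 = 0.2244 g VSS per g ultimate BOD removed.
Mass of ultimate BOD removed per day: Q(S₀ − S) = 2880 × 2353 g/m³ = 6776 kg/d.
P_X = Y_obs·Q·(S₀ − S) = 0.2244 × 6776 = 1521 kg VSS/d.
Carbonaceous O₂ demand = substrate oxidised − cell-mass equivalent = 6776 − 1.42 × 1521 = 4617 kg O₂/d.

R_O ≈ 4620 kg O₂/d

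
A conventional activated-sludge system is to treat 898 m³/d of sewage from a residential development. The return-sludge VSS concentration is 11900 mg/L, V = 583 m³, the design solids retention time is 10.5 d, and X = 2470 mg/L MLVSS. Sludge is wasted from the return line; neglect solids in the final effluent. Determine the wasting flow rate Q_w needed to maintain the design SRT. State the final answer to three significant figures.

Wasting from the return line (neglecting effluent solids): Q_w = V·X / (θ_c·X_r) = 583.0 × 2470 / (10.5 × 11900) = 11.52 m³/d.

Q_w ≈ 11.5 m³/d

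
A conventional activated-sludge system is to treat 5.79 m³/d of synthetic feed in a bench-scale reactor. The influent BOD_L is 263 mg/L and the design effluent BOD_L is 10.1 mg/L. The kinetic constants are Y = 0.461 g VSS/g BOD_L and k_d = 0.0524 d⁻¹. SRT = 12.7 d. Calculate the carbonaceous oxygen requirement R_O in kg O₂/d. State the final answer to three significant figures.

R_O ≈ 0.889 kg O₂/d

Correct the yield for decay: Y_obs = Y/(1 + k_d θ_c) = 0.461 / (1 + 0.0524 × 12.7) = 0.461 / 1.665 = 0.2768.
ΔS = 263 − 10.1 = 252.9 mg/L, so the substrate removal rate is 5.79 × 252.9/1000 = 1.464 kg BOD_L/d.
Biomass synthesised: P_X = Y_obs × 1.464 = 0.4053 kg VSS/d.
Carbonaceous O₂ demand = substrate oxidised − cell-mass equivalent = 1.464 − 1.42 × 0.4053 = 0.8887 kg O₂/d.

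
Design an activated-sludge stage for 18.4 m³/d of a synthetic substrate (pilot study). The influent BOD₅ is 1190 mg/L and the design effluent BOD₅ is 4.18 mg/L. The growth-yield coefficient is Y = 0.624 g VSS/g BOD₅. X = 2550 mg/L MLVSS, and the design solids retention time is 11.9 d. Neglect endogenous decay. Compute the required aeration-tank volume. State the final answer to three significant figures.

With k_d = 0 the design equation reduces to V = Y Q (S₀−S) θ_c / X = 0.624 × 18.4 × (1190 − 4.18) × 11.9 / 2550 = 63.54 m³.

V ≈ 63.5 m³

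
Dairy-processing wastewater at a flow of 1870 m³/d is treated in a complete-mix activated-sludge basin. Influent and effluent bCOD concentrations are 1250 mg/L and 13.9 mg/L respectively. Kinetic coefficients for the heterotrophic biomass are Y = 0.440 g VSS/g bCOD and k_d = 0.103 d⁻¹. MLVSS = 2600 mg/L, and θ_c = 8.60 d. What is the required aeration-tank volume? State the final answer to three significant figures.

V ≈ 1780 m³

From the SRT design equation V = Y Q (S₀−S) θ_c / [X (1 + k_d θ_c)] = 0.440 × 1870 × (1250 − 13.9) × 8.60 / [2600 × (1 + 0.103 × 8.60)] = 8.75×10^6 / 4903 = 1784 m³.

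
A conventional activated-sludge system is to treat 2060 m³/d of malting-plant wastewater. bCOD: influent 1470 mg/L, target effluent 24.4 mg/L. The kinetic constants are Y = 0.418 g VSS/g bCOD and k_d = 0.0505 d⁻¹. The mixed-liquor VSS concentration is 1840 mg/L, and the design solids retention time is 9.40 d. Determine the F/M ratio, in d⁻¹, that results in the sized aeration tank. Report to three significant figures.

Steady-state biomass mass balance: V·X·(1 + k_d·θ_c) = Y·Q·(S₀ − S)·θ_c, so V = 0.418 × 2060 × (1470 − 24.4) × 9.40 / [1840 × (1 + 0.0505 × 9.40)] = 1.17×10^7 / 2713 = 4312 m³.
F/M = applied load / biomass = Q·S₀/(V·X) = 2060 × 1470 / (4312 × 1840) = 0.3817 d⁻¹.

F/M ≈ 0.382 d⁻¹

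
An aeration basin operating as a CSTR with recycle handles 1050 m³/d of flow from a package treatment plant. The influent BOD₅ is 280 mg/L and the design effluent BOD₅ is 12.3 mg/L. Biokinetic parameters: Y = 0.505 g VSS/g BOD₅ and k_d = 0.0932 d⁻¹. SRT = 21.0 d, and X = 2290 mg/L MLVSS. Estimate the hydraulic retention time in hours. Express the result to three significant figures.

Steady-state biomass mass balance: V·X·(1 + k_d·θ_c) = Y·Q·(S₀ − S)·θ_c, so V = 0.505 × 1050 × (280 − 12.3) × 21.0 / [2290 × (1 + 0.0932 × 21.0)] = 2.98×10^6 / 6772 = 440.2 m³.
Hydraulic retention time τ = V/Q = 440.2 / 1050 = 0.4192 d = 10.06 h.

τ ≈ 10.1 h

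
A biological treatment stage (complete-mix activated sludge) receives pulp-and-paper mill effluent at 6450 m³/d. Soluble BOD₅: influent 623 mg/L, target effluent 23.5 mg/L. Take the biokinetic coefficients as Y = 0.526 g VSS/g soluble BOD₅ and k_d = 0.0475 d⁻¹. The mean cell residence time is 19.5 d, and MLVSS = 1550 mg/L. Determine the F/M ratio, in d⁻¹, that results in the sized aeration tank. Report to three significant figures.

Steady-state biomass mass balance: V·X·(1 + k_d·θ_c) = Y·Q·(S₀ − S)·θ_c, so V = 0.526 × 6450 × (623 − 23.5) × 19.5 / [1550 × (1 + 0.0475 × 19.5)] = 3.97×10^7 / 2986 = 13284 m³.
F/M = Q·S₀ / (V·X) = 6450 × 623 / (13284 × 1550) = 0.1952 g soluble BOD₅·(g VSS·d)⁻¹.

F/M ≈ 0.195 d⁻¹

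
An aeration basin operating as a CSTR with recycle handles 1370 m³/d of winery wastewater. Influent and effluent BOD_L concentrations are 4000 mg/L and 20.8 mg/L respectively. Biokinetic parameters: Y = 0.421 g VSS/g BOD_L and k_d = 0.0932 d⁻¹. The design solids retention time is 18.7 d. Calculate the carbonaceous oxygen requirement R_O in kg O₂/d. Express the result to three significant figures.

R_O ≈ 4260 kg O₂/d

Y_obs = Y / (1 + k_d θ_c) = 0.421 / (1 + 0.0932 × 18.7) = 0.421 / 2.743 = 0.1535.
Mass of BOD_L removed per day: Q(S₀ − S) = 1370 × 3979 g/m³ = 5452 kg/d.
Net sludge production P_X = 0.1535 × 5452 = 836.8 kg VSS/d.
Carbonaceous O₂ demand = substrate oxidised − cell-mass equivalent = 5452 − 1.42 × 836.8 = 4263 kg O₂/d.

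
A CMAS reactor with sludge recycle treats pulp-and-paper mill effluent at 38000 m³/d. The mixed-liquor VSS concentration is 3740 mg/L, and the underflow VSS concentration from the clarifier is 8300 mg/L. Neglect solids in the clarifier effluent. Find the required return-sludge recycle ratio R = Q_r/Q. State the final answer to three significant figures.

R ≈ 0.820

R = Q_r/Q = X/(X_r − X) = 3740 / (8300 − 3740) = 0.8202.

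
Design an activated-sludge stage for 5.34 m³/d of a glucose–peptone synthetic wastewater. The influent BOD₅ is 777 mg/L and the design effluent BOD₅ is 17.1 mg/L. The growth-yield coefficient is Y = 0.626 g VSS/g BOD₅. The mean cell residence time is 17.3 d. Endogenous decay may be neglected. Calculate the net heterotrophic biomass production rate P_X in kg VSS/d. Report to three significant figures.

No decay correction is needed, so Y_obs = Y = 0.626.
ΔS = 777 − 17.1 = 759.9 mg/L, so the substrate removal rate is 5.34 × 759.9/1000 = 4.058 kg BOD₅/d.
So the net sludge growth is P_X = 0.6260 × 4.058 = 2.540 kg VSS/d.

P_X ≈ 2.54 kg VSS/d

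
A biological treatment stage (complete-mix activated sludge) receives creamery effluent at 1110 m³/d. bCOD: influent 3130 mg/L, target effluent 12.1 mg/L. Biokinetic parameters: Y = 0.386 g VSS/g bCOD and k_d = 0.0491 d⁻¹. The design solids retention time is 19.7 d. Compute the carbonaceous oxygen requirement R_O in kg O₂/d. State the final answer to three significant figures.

R_O ≈ 2500 kg O₂/d

Correct the yield for decay: Y_obs = Y/(1 + k_d θ_c) = 0.386 / (1 + 0.0491 × 19.7) = 0.386 / 1.967 = 0.1962.
Q·(S₀ − S) = 1110 × (3130 − 12.1) × 10⁻³ = 3461 kg/d removed.
Net sludge production P_X = 0.1962 × 3461 = 679.1 kg VSS/d.
R_O = Q·(S₀ − S) − 1.42·P_X = 3461 − 1.42 × 679.1 = 2497 kg O₂/d.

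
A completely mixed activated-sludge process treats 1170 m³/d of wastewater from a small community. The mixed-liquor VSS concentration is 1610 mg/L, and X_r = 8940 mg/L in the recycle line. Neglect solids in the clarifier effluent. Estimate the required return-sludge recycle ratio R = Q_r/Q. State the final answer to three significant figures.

R ≈ 0.220

R = Q_r/Q = X/(X_r − X) = 1610 / (8940 − 1610) = 0.2196.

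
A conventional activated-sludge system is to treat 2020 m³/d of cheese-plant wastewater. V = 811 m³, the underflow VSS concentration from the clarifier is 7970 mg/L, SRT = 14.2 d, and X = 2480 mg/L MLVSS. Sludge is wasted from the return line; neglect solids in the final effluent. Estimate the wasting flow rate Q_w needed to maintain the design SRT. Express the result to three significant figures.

θ_c = V·X/(Q_w·X_r) when wasting from the recycle, so Q_w = V·X/(θ_c·X_r) = 811.0 × 2480 / (14.2 × 7970) = 17.77 m³/d.

Q_w ≈ 17.8 m³/d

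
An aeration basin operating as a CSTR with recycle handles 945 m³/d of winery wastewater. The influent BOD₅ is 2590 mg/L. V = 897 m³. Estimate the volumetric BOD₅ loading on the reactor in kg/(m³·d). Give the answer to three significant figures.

L_v ≈ 2.73 kg BOD₅/(m³·d)

Applied BOD₅ load per unit volume = Q·S₀/V = (945 × 2590/1000)/897.0 = 2.729 kg BOD₅·m⁻³·d⁻¹.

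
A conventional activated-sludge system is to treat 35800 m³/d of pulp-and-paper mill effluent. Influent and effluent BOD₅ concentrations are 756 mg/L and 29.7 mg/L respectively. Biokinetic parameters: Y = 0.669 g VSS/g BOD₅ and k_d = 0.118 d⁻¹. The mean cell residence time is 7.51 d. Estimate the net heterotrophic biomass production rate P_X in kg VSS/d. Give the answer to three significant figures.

Correct the yield for decay: Y_obs = Y/(1 + k_d θ_c) = 0.669 / (1 + 0.118 × 7.51) = 0.669 / 1.886 = 0.3547.
ΔS = 756 − 29.7 = 726.3 mg/L, so the substrate removal rate is 35800 × 726.3/1000 = 26002 kg BOD₅/d.
So the net sludge growth is P_X = 0.3547 × 26002 = 9222 kg VSS/d.

P_X ≈ 9220 kg VSS/d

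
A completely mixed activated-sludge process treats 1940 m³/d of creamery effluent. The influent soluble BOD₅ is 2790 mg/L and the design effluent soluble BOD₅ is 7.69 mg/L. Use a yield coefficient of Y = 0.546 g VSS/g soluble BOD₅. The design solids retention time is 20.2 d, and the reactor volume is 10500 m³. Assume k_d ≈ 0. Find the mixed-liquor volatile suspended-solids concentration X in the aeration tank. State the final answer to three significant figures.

From V·X = Y·Q·(S₀ − S)·θ_c (decay neglected): X = 0.546 × 1940 × (2790 − 7.69) × 20.2 / 10500 = 5670 mg/L.

X ≈ 5670 mg/L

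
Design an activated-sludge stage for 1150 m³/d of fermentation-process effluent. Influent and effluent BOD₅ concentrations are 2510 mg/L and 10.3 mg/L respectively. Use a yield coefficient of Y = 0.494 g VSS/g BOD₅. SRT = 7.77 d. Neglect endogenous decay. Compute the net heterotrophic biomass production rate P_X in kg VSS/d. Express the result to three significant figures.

No decay correction is needed, so Y_obs = Y = 0.494.
Q·(S₀ − S) = 1150 × (2510 − 10.3) × 10⁻³ = 2875 kg/d removed.
Biomass produced: P_X = Y_obs·Q·ΔS = 0.4940 × 2875 ≈ 1420 kg VSS/d.

P_X ≈ 1420 kg VSS/d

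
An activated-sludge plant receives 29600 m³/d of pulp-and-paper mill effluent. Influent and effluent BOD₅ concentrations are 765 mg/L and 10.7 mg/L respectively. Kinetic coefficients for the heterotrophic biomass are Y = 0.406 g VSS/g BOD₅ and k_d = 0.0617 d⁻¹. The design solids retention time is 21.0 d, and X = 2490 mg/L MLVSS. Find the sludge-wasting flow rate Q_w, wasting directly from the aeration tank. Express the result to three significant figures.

Steady-state biomass mass balance: V·X·(1 + k_d·θ_c) = Y·Q·(S₀ − S)·θ_c, so V = 0.406 × 29600 × (765 − 10.7) × 21.0 / [2490 × (1 + 0.0617 × 21.0)] = 1.9×10^8 / 5716 = 33302 m³.
For wasting at MLVSS concentration, Q_w = V/θ_c = 33302/21.0 = 1586 m³/d.

Q_w ≈ 1590 m³/d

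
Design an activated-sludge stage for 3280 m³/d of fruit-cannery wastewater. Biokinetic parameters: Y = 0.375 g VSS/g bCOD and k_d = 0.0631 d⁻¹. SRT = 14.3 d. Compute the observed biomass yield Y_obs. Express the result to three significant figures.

Y_obs ≈ 0.197 g VSS/g bCOD

Correct the yield for decay: Y_obs = Y/(1 + k_d θ_c) = 0.375 / (1 + 0.0631 × 14.3) = 0.375 / 1.902 = 0.1971.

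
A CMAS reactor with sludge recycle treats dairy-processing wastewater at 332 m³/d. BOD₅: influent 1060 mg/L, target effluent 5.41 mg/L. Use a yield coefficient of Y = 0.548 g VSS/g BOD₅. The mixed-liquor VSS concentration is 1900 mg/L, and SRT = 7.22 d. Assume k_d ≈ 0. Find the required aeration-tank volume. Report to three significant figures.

V·X = Y·Q·ΔS·θ_c gives V = 0.548 × 332 × (1060 − 5.41) × 7.22 / 1900 = 729.1 m³.

V ≈ 729 m³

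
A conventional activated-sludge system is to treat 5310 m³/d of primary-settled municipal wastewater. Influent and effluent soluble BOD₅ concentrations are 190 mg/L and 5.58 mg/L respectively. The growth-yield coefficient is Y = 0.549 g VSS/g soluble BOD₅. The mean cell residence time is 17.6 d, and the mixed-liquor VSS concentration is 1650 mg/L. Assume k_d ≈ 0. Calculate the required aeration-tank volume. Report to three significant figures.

With k_d = 0 the design equation reduces to V = Y Q (S₀−S) θ_c / X = 0.549 × 5310 × (190 − 5.58) × 17.6 / 1650 = 5735 m³.

V ≈ 5730 m³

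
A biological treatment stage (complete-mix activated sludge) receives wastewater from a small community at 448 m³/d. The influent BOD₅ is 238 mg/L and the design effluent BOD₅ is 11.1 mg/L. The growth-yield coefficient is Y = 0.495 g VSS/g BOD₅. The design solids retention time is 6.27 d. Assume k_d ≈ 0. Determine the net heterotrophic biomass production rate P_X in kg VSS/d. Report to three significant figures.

P_X ≈ 50.3 kg VSS/d

With endogenous decay neglected, the observed yield equals the true yield: Y_obs = Y = 0.495 g VSS/g BOD₅.
ΔS = 238 − 11.1 = 226.9 mg/L, so the substrate removal rate is 448 × 226.9/1000 = 101.7 kg BOD₅/d.
P_X = Y_obs · Q(S₀ − S) = 0.4950 × 101.7 = 50.32 kg VSS/d.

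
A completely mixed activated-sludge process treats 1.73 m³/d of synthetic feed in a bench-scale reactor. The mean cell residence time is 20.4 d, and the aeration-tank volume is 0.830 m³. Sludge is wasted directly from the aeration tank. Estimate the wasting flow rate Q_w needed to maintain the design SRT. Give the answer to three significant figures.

Q_w ≈ 0.0407 m³/d

With mixed-liquor wasting, θ_c = V/Q_w, so Q_w = V/θ_c = 0.8300/20.4 = 0.04069 m³/d.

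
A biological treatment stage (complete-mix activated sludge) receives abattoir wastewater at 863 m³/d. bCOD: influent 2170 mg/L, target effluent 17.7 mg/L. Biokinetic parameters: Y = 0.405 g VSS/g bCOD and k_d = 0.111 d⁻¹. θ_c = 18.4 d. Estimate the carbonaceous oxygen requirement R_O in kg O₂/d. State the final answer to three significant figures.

R_O ≈ 1510 kg O₂/d

Y_obs = Y / (1 + k_d θ_c) = 0.405 / (1 + 0.111 × 18.4) = 0.405 / 3.042 = 0.1331.
Mass of bCOD removed per day: Q(S₀ − S) = 863 × 2152 g/m³ = 1857 kg/d.
P_X = Y_obs·Q·(S₀ − S) = 0.1331 × 1857 = 247.3 kg VSS/d.
R_O = Q·ΔS − 1.42 P_X = 1857 − 351.1 = 1506 kg O₂/d.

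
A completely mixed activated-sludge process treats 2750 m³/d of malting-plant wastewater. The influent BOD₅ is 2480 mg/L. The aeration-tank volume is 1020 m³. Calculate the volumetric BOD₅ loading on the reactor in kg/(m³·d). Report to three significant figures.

L_v ≈ 6.69 kg BOD₅/(m³·d)

Applied BOD₅ load per unit volume = Q·S₀/V = (2750 × 2480/1000)/1020 = 6.686 kg BOD₅·m⁻³·d⁻¹.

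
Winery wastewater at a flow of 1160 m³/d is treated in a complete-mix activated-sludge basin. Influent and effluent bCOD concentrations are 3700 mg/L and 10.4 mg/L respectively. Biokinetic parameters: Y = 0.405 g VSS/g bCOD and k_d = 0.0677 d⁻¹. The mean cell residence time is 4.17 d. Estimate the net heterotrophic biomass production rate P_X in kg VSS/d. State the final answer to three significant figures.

P_X ≈ 1350 kg VSS/d

Y_obs = Y / (1 + k_d θ_c) = 0.405 / (1 + 0.0677 × 4.17) = 0.405 / 1.282 = 0.3158.
ΔS = 3700 − 10.4 = 3690 mg/L, so the substrate removal rate is 1160 × 3690/1000 = 4280 kg bCOD/d.
P_X = Y_obs · Q(S₀ − S) = 0.3158 × 4280 = 1352 kg VSS/d.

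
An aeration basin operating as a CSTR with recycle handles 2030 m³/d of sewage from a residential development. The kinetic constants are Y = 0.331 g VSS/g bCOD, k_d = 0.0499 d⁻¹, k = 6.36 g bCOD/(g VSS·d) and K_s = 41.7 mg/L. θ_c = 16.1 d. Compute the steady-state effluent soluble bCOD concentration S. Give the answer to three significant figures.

Effluent substrate depends only on kinetics and SRT: S = K_s(1 + k_d θ_c) / [θ_c(Yk − k_d) − 1] = 41.7 × (1 + 0.0499 × 16.1) / [16.1 × (0.331 × 6.36 − 0.0499) − 1] = 75.20 / 32.09 = 2.343 mg/L.

S ≈ 2.34 mg/L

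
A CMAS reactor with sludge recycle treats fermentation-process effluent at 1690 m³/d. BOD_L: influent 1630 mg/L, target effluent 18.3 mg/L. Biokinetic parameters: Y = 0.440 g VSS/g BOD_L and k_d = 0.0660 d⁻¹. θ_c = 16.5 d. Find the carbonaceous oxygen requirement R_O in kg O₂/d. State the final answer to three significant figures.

R_O ≈ 1910 kg O₂/d

Correct the yield for decay: Y_obs = Y/(1 + k_d θ_c) = 0.440 / (1 + 0.0660 × 16.5) = 0.440 / 2.089 = 0.2106.
Q·(S₀ − S) = 1690 × (1630 − 18.3) × 10⁻³ = 2724 kg/d removed.
P_X = Y_obs·Q·(S₀ − S) = 0.2106 × 2724 = 573.7 kg VSS/d.
R_O = Q·ΔS − 1.42 P_X = 2724 − 814.7 = 1909 kg O₂/d.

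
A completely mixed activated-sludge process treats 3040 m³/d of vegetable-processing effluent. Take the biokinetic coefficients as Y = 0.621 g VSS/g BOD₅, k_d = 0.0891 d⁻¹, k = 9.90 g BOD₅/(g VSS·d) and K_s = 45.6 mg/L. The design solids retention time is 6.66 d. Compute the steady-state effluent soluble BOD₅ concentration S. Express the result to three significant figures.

From the Monod/SRT balance for a CMAS, S = K_s·(1+k_d θ_c)/[θ_c·(Y k − k_d) − 1] = 45.6 × (1 + 0.0891 × 6.66) / [6.66 × (0.621 × 9.90 − 0.0891) − 1] = 72.66 / 39.35 = 1.846 mg/L.

S ≈ 1.85 mg/L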